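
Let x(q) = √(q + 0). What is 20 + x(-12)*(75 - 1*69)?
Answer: 20 + 12*I*√3 ≈ 20.0 + 20.785*I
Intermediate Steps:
x(q) = √q
20 + x(-12)*(75 - 1*69) = 20 + √(-12)*(75 - 1*69) = 20 + (2*I*√3)*(75 - 69) = 20 + (2*I*√3)*6 = 20 + 12*I*√3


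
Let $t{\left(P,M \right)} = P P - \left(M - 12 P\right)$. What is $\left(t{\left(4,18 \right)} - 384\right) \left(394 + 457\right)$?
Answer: $-287638$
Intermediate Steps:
$t{\left(P,M \right)} = P^{2} - M + 12 P$ ($t{\left(P,M \right)} = P^{2} - \left(M - 12 P\right) = P^{2} - M + 12 P$)
$\left(t{\left(4,18 \right)} - 384\right) \left(394 + 457\right) = \left(\left(4^{2} - 18 + 12 \cdot 4\right) - 384\right) \left(394 + 457\right) = \left(\left(16 - 18 + 48\right) - 384\right) 851 = \left(46 - 384\right) 851 = \left(-338\right) 851 = -287638$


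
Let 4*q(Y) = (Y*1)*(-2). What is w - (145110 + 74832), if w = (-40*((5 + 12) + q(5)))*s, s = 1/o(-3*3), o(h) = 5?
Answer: -220058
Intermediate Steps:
q(Y) = -Y/2 (q(Y) = ((Y*1)*(-2))/4 = (Y*(-2))/4 = (-2*Y)/4 = -Y/2)
s = ⅕ (s = 1/5 = ⅕ ≈ 0.20000)
w = -116 (w = -40*((5 + 12) - ½*5)*(⅕) = -40*(17 - 5/2)*(⅕) = -40*29/2*(⅕) = -580*⅕ = -116)
w - (145110 + 74832) = -116 - (145110 + 74832) = -116 - 1*219942 = -116 - 219942 = -220058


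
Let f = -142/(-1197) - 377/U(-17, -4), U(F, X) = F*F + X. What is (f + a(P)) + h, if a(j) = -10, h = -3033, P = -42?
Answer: -18219562/5985 ≈ -3044.2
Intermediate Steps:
U(F, X) = X + F**2 (U(F, X) = F**2 + X = X + F**2)
f = -7207/5985 (f = -142/(-1197) - 377/(-4 + (-17)**2) = -142*(-1/1197) - 377/(-4 + 289) = 142/1197 - 377/285 = -7207/5985 ≈ -1.2042)
(f + a(P)) + h = (-7207/5985 - 10) - 3033 = -67057/5985 - 3033 = -18219562/5985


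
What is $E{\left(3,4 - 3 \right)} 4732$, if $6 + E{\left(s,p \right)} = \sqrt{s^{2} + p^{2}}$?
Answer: $-28392 + 4732 \sqrt{10} \approx -13428.0$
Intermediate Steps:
$E{\left(s,p \right)} = -6 + \sqrt{p^{2} + s^{2}}$ ($E{\left(s,p \right)} = -6 + \sqrt{s^{2} + p^{2}} = -6 + \sqrt{p^{2} + s^{2}}$)
$E{\left(3,4 - 3 \right)} 4732 = \left(-6 + \sqrt{\left(4 - 3\right)^{2} + 3^{2}}\right) 4732 = \left(-6 + \sqrt{1^{2} + 9}\right) 4732 = \left(-6 + \sqrt{1 + 9}\right) 4732 = \left(-6 + \sqrt{10}\right) 4732 = -28392 + 4732 \sqrt{10}$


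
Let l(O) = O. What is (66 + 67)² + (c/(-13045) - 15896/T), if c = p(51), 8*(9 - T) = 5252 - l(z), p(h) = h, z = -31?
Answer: 1204112549854/67977495 ≈ 17713.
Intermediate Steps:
T = -5211/8 (T = 9 - (5252 - 1*(-31))/8 = 9 - (5252 + 31)/8 = 9 - ⅛*5283 = 9 - 5283/8 = -5211/8 ≈ -651.38)
c = 51
(66 + 67)² + (c/(-13045) - 15896/T) = (66 + 67)² + (51/(-13045) - 15896/(-5211/8)) = 133² + (51*(-1/13045) - 15896*(-8/5211)) = 17689 + (-51/13045 + 127168/5211) = 17689 + 1658640799/67977495 = 1204112549854/67977495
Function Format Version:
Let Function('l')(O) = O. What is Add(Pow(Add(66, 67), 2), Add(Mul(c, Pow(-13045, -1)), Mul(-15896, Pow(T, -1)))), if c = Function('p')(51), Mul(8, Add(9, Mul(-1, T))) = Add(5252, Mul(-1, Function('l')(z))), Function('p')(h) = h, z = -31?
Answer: Rational(1204112549854, 67977495) ≈ 17713.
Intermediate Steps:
T = Rational(-5211, 8) (T = Add(9, Mul(Rational(-1, 8), Add(5252, Mul(-1, -31)))) = Add(9, Mul(Rational(-1, 8), Add(5252, 31))) = Add(9, Mul(Rational(-1, 8), 5283)) = Add(9, Rational(-5283, 8)) = Rational(-5211, 8) ≈ -651.38)
c = 51
Add(Pow(Add(66, 67), 2), Add(Mul(c, Pow(-13045, -1)), Mul(-15896, Pow(T, -1)))) = Add(Pow(Add(66, 67), 2), Add(Mul(51, Pow(-13045, -1)), Mul(-15896, Pow(Rational(-5211, 8), -1)))) = Add(Pow(133, 2), Add(Mul(51, Rational(-1, 13045)), Mul(-15896, Rational(-8, 5211)))) = Add(17689, Add(Rational(-51, 13045), Rational(127168, 5211))) = Add(17689, Rational(1658640799, 67977495)) = Rational(1204112549854, 67977495)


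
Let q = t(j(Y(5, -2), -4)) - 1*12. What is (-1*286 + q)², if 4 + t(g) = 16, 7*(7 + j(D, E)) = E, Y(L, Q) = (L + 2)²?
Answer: 81796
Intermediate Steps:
Y(L, Q) = (2 + L)²
j(D, E) = -7 + E/7
t(g) = 12 (t(g) = -4 + 16 = 12)
q = 0 (q = 12 - 1*12 = 12 - 12 = 0)
(-1*286 + q)² = (-1*286 + 0)² = (-286 + 0)² = (-286)² = 81796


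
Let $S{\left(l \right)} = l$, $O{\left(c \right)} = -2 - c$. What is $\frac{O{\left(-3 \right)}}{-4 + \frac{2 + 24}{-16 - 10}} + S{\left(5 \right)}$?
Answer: $\frac{24}{5} \approx 4.8$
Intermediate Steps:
$\frac{O{\left(-3 \right)}}{-4 + \frac{2 + 24}{-16 - 10}} + S{\left(5 \right)} = \frac{-2 - -3}{-4 + \frac{2 + 24}{-16 - 10}} + 5 = \frac{-2 + 3}{-4 + \frac{26}{-26}} + 5 = 1 \frac{1}{-4 + 26 \left(- \frac{1}{26}\right)} + 5 = 1 \frac{1}{-4 - 1} + 5 = 1 \frac{1}{-5} + 5 = 1 \left(- \frac{1}{5}\right) + 5 = - \frac{1}{5} + 5 = \frac{24}{5}$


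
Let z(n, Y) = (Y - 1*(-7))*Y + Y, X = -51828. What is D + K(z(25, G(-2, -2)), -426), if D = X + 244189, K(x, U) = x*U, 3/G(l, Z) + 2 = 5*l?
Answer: 1545491/8 ≈ 1.9319e+5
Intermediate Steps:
G(l, Z) = 3/(-2 + 5*l)
z(n, Y) = Y + Y*(7 + Y) (z(n, Y) = (Y + 7)*Y + Y = (7 + Y)*Y + Y = Y*(7 + Y) + Y = Y + Y*(7 + Y))
K(x, U) = U*x
D = 192361 (D = -51828 + 244189 = 192361)
D + K(z(25, G(-2, -2)), -426) = 192361 - 426*3/(-2 + 5*(-2))*(8 + 3/(-2 + 5*(-2))) = 192361 - 426*3/(-2 - 10)*(8 + 3/(-2 - 10)) = 192361 - 426*3/(-12)*(8 + 3/(-12)) = 192361 - 426*3*(-1/12)*(8 + 3*(-1/12)) = 192361 - (-213)*(8 - ¼)/2 = 192361 - (-213)*31/(2*4) = 192361 - 426*(-31/16) = 192361 + 6603/8 = 1545491/8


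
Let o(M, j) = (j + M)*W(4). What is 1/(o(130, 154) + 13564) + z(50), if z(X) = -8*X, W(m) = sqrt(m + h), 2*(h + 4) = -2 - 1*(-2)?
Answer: -5425599/13564 ≈ -400.00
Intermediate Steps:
h = -4 (h = -4 + (-2 - 1*(-2))/2 = -4 + (-2 + 2)/2 = -4 + (1/2)*0 = -4 + 0 = -4)
W(m) = sqrt(-4 + m) (W(m) = sqrt(m - 4) = sqrt(-4 + m))
o(M, j) = 0 (o(M, j) = (j + M)*sqrt(-4 + 4) = (M + j)*sqrt(0) = (M + j)*0 = 0)
1/(o(130, 154) + 13564) + z(50) = 1/(0 + 13564) - 8*50 = 1/13564 - 400 = -5425599/13564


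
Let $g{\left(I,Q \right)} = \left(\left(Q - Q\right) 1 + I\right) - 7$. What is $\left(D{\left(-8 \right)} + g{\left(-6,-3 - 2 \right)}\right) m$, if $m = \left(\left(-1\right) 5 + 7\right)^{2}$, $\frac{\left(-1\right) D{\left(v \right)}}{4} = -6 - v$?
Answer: $-84$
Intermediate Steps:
$D{\left(v \right)} = 24 + 4 v$ ($D{\left(v \right)} = - 4 \left(-6 - v\right) = 24 + 4 v$)
$m = 4$ ($m = \left(-5 + 7\right)^{2} = 2^{2} = 4$)
$g{\left(I,Q \right)} = -7 + I$ ($g{\left(I,Q \right)} = \left(0 \cdot 1 + I\right) - 7 = \left(0 + I\right) - 7 = I - 7 = -7 + I$)
$\left(D{\left(-8 \right)} + g{\left(-6,-3 - 2 \right)}\right) m = \left(\left(24 + 4 \left(-8\right)\right) - 13\right) 4 = \left(\left(24 - 32\right) - 13\right) 4 = \left(-8 - 13\right) 4 = \left(-21\right) 4 = -84$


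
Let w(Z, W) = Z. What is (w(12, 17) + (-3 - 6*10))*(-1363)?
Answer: 69513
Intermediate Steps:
(w(12, 17) + (-3 - 6*10))*(-1363) = (12 + (-3 - 6*10))*(-1363) = (12 + (-3 - 60))*(-1363) = (12 - 63)*(-1363) = -51*(-1363) = 69513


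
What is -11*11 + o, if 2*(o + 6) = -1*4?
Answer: -129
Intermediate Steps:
o = -8 (o = -6 + (-1*4)/2 = -6 + (½)*(-4) = -6 - 2 = -8)
-11*11 + o = -11*11 - 8 = -121 - 8 = -129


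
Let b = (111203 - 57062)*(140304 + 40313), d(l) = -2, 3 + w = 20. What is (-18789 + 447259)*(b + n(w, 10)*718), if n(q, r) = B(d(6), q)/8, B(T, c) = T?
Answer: 4189915930754225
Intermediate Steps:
w = 17 (w = -3 + 20 = 17)
b = 9778784997 (b = 54141*180617 = 9778784997)
n(q, r) = -¼ (n(q, r) = -2/8 = -2*⅛ = -¼)
(-18789 + 447259)*(b + n(w, 10)*718) = (-18789 + 447259)*(9778784997 - ¼*718) = 428470*(9778784997 - 359/2) = 428470*(19557569635/2) = 4189915930754225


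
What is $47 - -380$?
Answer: $427$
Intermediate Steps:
$47 - -380 = 47 + 380 = 427$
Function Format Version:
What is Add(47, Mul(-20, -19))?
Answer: 427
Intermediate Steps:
Add(47, Mul(-20, -19)) = Add(47, 380) = 427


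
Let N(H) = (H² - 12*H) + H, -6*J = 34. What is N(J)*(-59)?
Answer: -50150/9 ≈ -5572.2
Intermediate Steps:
J = -17/3 (J = -⅙*34 = -17/3 ≈ -5.6667)
N(H) = H² - 11*H
N(J)*(-59) = -17*(-11 - 17/3)/3*(-59) = -17/3*(-50/3)*(-59) = (850/9)*(-59) = -50150/9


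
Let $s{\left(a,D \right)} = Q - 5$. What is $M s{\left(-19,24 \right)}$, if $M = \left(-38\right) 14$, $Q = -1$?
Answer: $3192$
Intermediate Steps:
$M = -532$
$s{\left(a,D \right)} = -6$ ($s{\left(a,D \right)} = -1 - 5 = -6$)
$M s{\left(-19,24 \right)} = \left(-532\right) \left(-6\right) = 3192$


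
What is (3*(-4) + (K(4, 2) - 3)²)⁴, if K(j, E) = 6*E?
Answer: 22667121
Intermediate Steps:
(3*(-4) + (K(4, 2) - 3)²)⁴ = (3*(-4) + (6*2 - 3)²)⁴ = (-12 + (12 - 3)²)⁴ = (-12 + 9²)⁴ = (-12 + 81)⁴ = 69⁴ = 22667121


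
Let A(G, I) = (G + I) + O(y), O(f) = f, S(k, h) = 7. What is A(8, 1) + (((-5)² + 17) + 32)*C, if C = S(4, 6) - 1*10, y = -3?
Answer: -216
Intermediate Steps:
C = -3 (C = 7 - 1*10 = 7 - 10 = -3)
A(G, I) = -3 + G + I (A(G, I) = (G + I) - 3 = -3 + G + I)
A(8, 1) + (((-5)² + 17) + 32)*C = (-3 + 8 + 1) + (((-5)² + 17) + 32)*(-3) = 6 + ((25 + 17) + 32)*(-3) = 6 + (42 + 32)*(-3) = 6 + 74*(-3) = 6 - 222 = -216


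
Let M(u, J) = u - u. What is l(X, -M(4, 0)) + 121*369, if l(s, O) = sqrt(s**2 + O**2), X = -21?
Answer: 44670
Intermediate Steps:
M(u, J) = 0
l(s, O) = sqrt(O**2 + s**2)
l(X, -M(4, 0)) + 121*369 = sqrt((-1*0)**2 + (-21)**2) + 121*369 = sqrt(0**2 + 441) + 44649 = sqrt(0 + 441) + 44649 = sqrt(441) + 44649 = 21 + 44649 = 44670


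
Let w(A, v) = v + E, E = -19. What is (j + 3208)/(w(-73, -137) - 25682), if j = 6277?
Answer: -9485/25838 ≈ -0.36709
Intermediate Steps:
w(A, v) = -19 + v (w(A, v) = v - 19 = -19 + v)
(j + 3208)/(w(-73, -137) - 25682) = (6277 + 3208)/((-19 - 137) - 25682) = 9485/(-156 - 25682) = 9485/(-25838) = 9485*(-1/25838) = -9485/25838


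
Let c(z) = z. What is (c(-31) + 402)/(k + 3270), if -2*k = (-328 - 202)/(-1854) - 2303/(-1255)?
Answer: 61659405/543290746 ≈ 0.11349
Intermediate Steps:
k = -1233728/1163385 (k = -((-328 - 202)/(-1854) - 2303/(-1255))/2 = -(-530*(-1/1854) - 2303*(-1/1255))/2 = -(265/927 + 2303/1255)/2 = -1/2*2467456/1163385 = -1233728/1163385 ≈ -1.0605)
(c(-31) + 402)/(k + 3270) = (-31 + 402)/(-1233728/1163385 + 3270) = 371/(3803035222/1163385) = 371*(1163385/3803035222) = 61659405/543290746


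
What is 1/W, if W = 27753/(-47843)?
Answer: -47843/27753 ≈ -1.7239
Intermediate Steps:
W = -27753/47843 (W = 27753*(-1/47843) = -27753/47843 ≈ -0.58008)
1/W = 1/(-27753/47843) = -47843/27753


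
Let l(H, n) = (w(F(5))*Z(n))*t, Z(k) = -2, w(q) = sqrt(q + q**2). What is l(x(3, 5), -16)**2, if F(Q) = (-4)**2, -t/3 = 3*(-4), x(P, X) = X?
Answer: 1410048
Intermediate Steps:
t = 36 (t = -9*(-4) = -3*(-12) = 36)
F(Q) = 16
l(H, n) = -288*sqrt(17) (l(H, n) = (sqrt(16*(1 + 16))*(-2))*36 = (sqrt(16*17)*(-2))*36 = (sqrt(272)*(-2))*36 = ((4*sqrt(17))*(-2))*36 = -8*sqrt(17)*36 = -288*sqrt(17))
l(x(3, 5), -16)**2 = (-288*sqrt(17))**2 = 1410048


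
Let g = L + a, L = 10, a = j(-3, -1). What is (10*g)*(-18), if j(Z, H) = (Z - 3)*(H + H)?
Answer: -3960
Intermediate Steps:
j(Z, H) = 2*H*(-3 + Z) (j(Z, H) = (-3 + Z)*(2*H) = 2*H*(-3 + Z))
a = 12 (a = 2*(-1)*(-3 - 3) = 2*(-1)*(-6) = 12)
g = 22 (g = 10 + 12 = 22)
(10*g)*(-18) = (10*22)*(-18) = 220*(-18) = -3960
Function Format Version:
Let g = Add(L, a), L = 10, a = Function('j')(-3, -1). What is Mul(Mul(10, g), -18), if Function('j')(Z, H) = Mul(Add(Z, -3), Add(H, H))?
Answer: -3960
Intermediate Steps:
Function('j')(Z, H) = Mul(2, H, Add(-3, Z)) (Function('j')(Z, H) = Mul(Add(-3, Z), Mul(2, H)) = Mul(2, H, Add(-3, Z)))
a = 12 (a = Mul(2, -1, Add(-3, -3)) = Mul(2, -1, -6) = 12)
g = 22 (g = Add(10, 12) = 22)
Mul(Mul(10, g), -18) = Mul(Mul(10, 22), -18) = Mul(220, -18) = -3960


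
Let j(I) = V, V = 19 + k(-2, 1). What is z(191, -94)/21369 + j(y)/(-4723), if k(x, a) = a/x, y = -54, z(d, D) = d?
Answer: 1013533/201851574 ≈ 0.0050212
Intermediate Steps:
V = 37/2 (V = 19 + 1/(-2) = 19 + 1*(-½) = 19 - ½ = 37/2 ≈ 18.500)
j(I) = 37/2
z(191, -94)/21369 + j(y)/(-4723) = 191/21369 + (37/2)/(-4723) = 191*(1/21369) + (37/2)*(-1/4723) = 191/21369 - 37/9446 = 1013533/201851574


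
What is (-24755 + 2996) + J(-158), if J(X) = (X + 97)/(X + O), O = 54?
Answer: -2262875/104 ≈ -21758.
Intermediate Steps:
J(X) = (97 + X)/(54 + X) (J(X) = (X + 97)/(X + 54) = (97 + X)/(54 + X))
(-24755 + 2996) + J(-158) = (-24755 + 2996) + (97 - 158)/(54 - 158) = -21759 - 61/(-104) = -21759 - 1/104*(-61) = -21759 + 61/104 = -2262875/104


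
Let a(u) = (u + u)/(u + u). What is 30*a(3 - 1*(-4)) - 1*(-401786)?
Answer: 401816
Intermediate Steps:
a(u) = 1 (a(u) = (2*u)/((2*u)) = (2*u)*(1/(2*u)) = 1)
30*a(3 - 1*(-4)) - 1*(-401786) = 30*1 - 1*(-401786) = 30 + 401786 = 401816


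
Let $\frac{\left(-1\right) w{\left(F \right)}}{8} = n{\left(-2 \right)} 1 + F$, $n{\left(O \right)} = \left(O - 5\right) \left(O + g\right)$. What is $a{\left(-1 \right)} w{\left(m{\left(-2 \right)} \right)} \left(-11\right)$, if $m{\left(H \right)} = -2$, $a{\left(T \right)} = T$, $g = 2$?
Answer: $176$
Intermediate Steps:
$n{\left(O \right)} = \left(-5 + O\right) \left(2 + O\right)$ ($n{\left(O \right)} = \left(O - 5\right) \left(O + 2\right) = \left(-5 + O\right) \left(2 + O\right)$)
$w{\left(F \right)} = - 8 F$ ($w{\left(F \right)} = - 8 \left(\left(-10 + \left(-2\right)^{2} - -6\right) 1 + F\right) = - 8 \left(\left(-10 + 4 + 6\right) 1 + F\right) = - 8 \left(0 \cdot 1 + F\right) = - 8 \left(0 + F\right) = - 8 F$)
$a{\left(-1 \right)} w{\left(m{\left(-2 \right)} \right)} \left(-11\right) = - \left(-8\right) \left(-2\right) \left(-11\right) = \left(-1\right) 16 \left(-11\right) = \left(-16\right) \left(-11\right) = 176$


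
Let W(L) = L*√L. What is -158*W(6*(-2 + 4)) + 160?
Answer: 160 - 3792*√3 ≈ -6407.9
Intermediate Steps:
W(L) = L^(3/2)
-158*W(6*(-2 + 4)) + 160 = -158*6*√6*(-2 + 4)^(3/2) + 160 = -158*24*√3 + 160 = -3792*√3 + 160 = 160 - 3792*√3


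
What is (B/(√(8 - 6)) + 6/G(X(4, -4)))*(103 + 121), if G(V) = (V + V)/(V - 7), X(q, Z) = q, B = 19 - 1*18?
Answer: -504 + 112*√2 ≈ -345.61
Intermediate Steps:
B = 1 (B = 19 - 18 = 1)
G(V) = 2*V/(-7 + V) (G(V) = (2*V)/(-7 + V) = 2*V/(-7 + V))
(B/(√(8 - 6)) + 6/G(X(4, -4)))*(103 + 121) = (1/√(8 - 6) + 6/((2*4/(-7 + 4))))*(103 + 121) = (1/√2 + 6/((2*4/(-3))))*224 = (1*(√2/2) + 6/((2*4*(-⅓))))*224 = (√2/2 + 6/(-8/3))*224 = (√2/2 + 6*(-3/8))*224 = (√2/2 - 9/4)*224 = (-9/4 + √2/2)*224 = -504 + 112*√2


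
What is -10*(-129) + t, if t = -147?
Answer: 1143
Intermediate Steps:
-10*(-129) + t = -10*(-129) - 147 = 1290 - 147 = 1143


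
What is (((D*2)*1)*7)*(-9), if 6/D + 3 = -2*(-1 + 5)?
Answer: 756/11 ≈ 68.727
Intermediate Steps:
D = -6/11 (D = 6/(-3 - 2*(-1 + 5)) = 6/(-3 - 2*4) = 6/(-3 - 8) = 6/(-11) = 6*(-1/11) = -6/11 ≈ -0.54545)
(((D*2)*1)*7)*(-9) = ((-6/11*2*1)*7)*(-9) = (-12/11*1*7)*(-9) = -12/11*7*(-9) = -84/11*(-9) = 756/11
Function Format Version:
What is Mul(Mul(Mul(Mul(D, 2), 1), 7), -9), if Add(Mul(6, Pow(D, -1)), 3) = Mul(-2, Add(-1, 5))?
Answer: Rational(756, 11) ≈ 68.727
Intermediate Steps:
D = Rational(-6, 11) (D = Mul(6, Pow(Add(-3, Mul(-2, Add(-1, 5))), -1)) = Mul(6, Pow(Add(-3, Mul(-2, 4)), -1)) = Mul(6, Pow(Add(-3, -8), -1)) = Mul(6, Pow(-11, -1)) = Mul(6, Rational(-1, 11)) = Rational(-6, 11) ≈ -0.54545)
Mul(Mul(Mul(Mul(D, 2), 1), 7), -9) = Mul(Mul(Mul(Mul(Rational(-6, 11), 2), 1), 7), -9) = Mul(Mul(Mul(Rational(-12, 11), 1), 7), -9) = Mul(Mul(Rational(-12, 11), 7), -9) = Mul(Rational(-84, 11), -9) = Rational(756, 11)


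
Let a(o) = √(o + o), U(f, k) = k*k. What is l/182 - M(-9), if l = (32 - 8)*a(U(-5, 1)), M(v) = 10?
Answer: -10 + 12*√2/91 ≈ -9.8135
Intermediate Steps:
U(f, k) = k²
a(o) = √2*√o (a(o) = √(2*o) = √2*√o)
l = 24*√2 (l = (32 - 8)*(√2*√(1²)) = 24*(√2*√1) = 24*(√2*1) = 24*√2 ≈ 33.941)
l/182 - M(-9) = (24*√2)/182 - 1*10 = (24*√2)*(1/182) - 10 = 12*√2/91 - 10 = -10 + 12*√2/91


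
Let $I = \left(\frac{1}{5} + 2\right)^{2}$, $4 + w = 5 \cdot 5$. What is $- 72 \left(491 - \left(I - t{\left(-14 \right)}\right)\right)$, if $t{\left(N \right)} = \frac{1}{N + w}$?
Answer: $- \frac{6127416}{175} \approx -35014.0$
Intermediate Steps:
$w = 21$ ($w = -4 + 5 \cdot 5 = -4 + 25 = 21$)
$t{\left(N \right)} = \frac{1}{21 + N}$ ($t{\left(N \right)} = \frac{1}{N + 21} = \frac{1}{21 + N}$)
$I = \frac{121}{25}$ ($I = \left(\frac{1}{5} + 2\right)^{2} = \left(\frac{11}{5}\right)^{2} = \frac{121}{25} \approx 4.84$)
$- 72 \left(491 - \left(I - t{\left(-14 \right)}\right)\right) = - 72 \left(491 + \left(\frac{1}{21 - 14} - \frac{121}{25}\right)\right) = - 72 \left(491 - \left(\frac{121}{25} - \frac{1}{7}\right)\right) = - 72 \left(491 + \left(\frac{1}{7} - \frac{121}{25}\right)\right) = - 72 \left(491 - \frac{822}{175}\right) = \left(-72\right) \frac{85103}{175} = - \frac{6127416}{175}$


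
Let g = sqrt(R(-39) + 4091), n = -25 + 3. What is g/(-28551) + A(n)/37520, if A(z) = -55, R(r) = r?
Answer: -11/7504 - 2*sqrt(1013)/28551 ≈ -0.0036954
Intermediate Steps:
n = -22
g = 2*sqrt(1013) (g = sqrt(-39 + 4091) = sqrt(4052) = 2*sqrt(1013) ≈ 63.655)
g/(-28551) + A(n)/37520 = (2*sqrt(1013))/(-28551) - 55/37520 = (2*sqrt(1013))*(-1/28551) - 55*1/37520 = -2*sqrt(1013)/28551 - 11/7504 = -11/7504 - 2*sqrt(1013)/28551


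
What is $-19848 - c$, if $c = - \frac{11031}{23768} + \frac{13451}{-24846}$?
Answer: $- \frac{5860219370875}{295269864} \approx -19847.0$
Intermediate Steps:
$c = - \frac{296889797}{295269864}$ ($c = \left(-11031\right) \frac{1}{23768} + 13451 \left(- \frac{1}{24846}\right) = - \frac{11031}{23768} - \frac{13451}{24846} = - \frac{296889797}{295269864} \approx -1.0055$)
$-19848 - c = -19848 - - \frac{296889797}{295269864} = -19848 + \frac{296889797}{295269864} = - \frac{5860219370875}{295269864}$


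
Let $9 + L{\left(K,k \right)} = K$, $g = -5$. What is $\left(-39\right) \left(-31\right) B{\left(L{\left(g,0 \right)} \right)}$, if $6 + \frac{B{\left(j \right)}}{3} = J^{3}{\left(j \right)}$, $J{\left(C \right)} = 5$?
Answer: $431613$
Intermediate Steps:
$L{\left(K,k \right)} = -9 + K$
$B{\left(j \right)} = 357$ ($B{\left(j \right)} = -18 + 3 \cdot 5^{3} = -18 + 3 \cdot 125 = -18 + 375 = 357$)
$\left(-39\right) \left(-31\right) B{\left(L{\left(g,0 \right)} \right)} = \left(-39\right) \left(-31\right) 357 = 1209 \cdot 357 = 431613$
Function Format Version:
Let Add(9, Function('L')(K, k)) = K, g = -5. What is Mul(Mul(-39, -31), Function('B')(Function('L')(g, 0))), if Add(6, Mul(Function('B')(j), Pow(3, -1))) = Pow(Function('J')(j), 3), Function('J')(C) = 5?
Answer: 431613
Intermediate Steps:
Function('L')(K, k) = Add(-9, K)
Function('B')(j) = 357 (Function('B')(j) = Add(-18, Mul(3, Pow(5, 3))) = Add(-18, Mul(3, 125)) = Add(-18, 375) = 357)
Mul(Mul(-39, -31), Function('B')(Function('L')(g, 0))) = Mul(Mul(-39, -31), 357) = Mul(1209, 357) = 431613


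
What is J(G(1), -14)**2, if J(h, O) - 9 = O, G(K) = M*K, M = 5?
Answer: 25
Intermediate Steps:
G(K) = 5*K
J(h, O) = 9 + O
J(G(1), -14)**2 = (9 - 14)**2 = (-5)**2 = 25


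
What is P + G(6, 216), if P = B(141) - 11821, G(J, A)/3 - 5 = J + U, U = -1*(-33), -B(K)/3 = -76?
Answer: -11461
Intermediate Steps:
B(K) = 228 (B(K) = -3*(-76) = 228)
U = 33
G(J, A) = 114 + 3*J (G(J, A) = 15 + 3*(J + 33) = 15 + 3*(33 + J) = 15 + (99 + 3*J) = 114 + 3*J)
P = -11593 (P = 228 - 11821 = -11593)
P + G(6, 216) = -11593 + (114 + 3*6) = -11593 + (114 + 18) = -11593 + 132 = -11461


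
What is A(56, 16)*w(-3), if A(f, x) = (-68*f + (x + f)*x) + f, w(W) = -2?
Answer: 5200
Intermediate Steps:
A(f, x) = -67*f + x*(f + x) (A(f, x) = (-68*f + (f + x)*x) + f = (-68*f + x*(f + x)) + f = -67*f + x*(f + x))
A(56, 16)*w(-3) = (16² - 67*56 + 56*16)*(-2) = (256 - 3752 + 896)*(-2) = -2600*(-2) = 5200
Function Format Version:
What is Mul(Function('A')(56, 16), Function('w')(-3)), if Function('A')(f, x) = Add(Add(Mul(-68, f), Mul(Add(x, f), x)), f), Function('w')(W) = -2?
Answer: 5200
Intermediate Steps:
Function('A')(f, x) = Add(Mul(-67, f), Mul(x, Add(f, x))) (Function('A')(f, x) = Add(Add(Mul(-68, f), Mul(Add(f, x), x)), f) = Add(Add(Mul(-68, f), Mul(x, Add(f, x))), f) = Add(Mul(-67, f), Mul(x, Add(f, x))))
Mul(Function('A')(56, 16), Function('w')(-3)) = Mul(Add(Pow(16, 2), Mul(-67, 56), Mul(56, 16)), -2) = Mul(Add(256, -3752, 896), -2) = Mul(-2600, -2) = 5200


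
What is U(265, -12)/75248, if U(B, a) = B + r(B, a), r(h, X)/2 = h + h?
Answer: 1325/75248 ≈ 0.017608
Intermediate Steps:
r(h, X) = 4*h (r(h, X) = 2*(h + h) = 2*(2*h) = 4*h)
U(B, a) = 5*B (U(B, a) = B + 4*B = 5*B)
U(265, -12)/75248 = (5*265)/75248 = 1325*(1/75248) = 1325/75248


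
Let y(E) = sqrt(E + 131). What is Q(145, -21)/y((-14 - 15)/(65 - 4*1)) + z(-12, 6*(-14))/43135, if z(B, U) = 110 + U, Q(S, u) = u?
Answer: 26/43135 - 7*sqrt(485682)/2654 ≈ -1.8375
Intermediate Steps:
y(E) = sqrt(131 + E)
Q(145, -21)/y((-14 - 15)/(65 - 4*1)) + z(-12, 6*(-14))/43135 = -21/sqrt(131 + (-14 - 15)/(65 - 4*1)) + (110 + 6*(-14))/43135 = -21/sqrt(131 - 29/(65 - 4)) + (110 - 84)*(1/43135) = -21/sqrt(131 - 29/61) + 26*(1/43135) = -21/sqrt(131 - 29*1/61) + 26/43135 = -21/sqrt(131 - 29/61) + 26/43135 = -21*sqrt(485682)/7962 + 26/43135 = -7*sqrt(485682)/2654 + 26/43135 = 26/43135 - 7*sqrt(485682)/2654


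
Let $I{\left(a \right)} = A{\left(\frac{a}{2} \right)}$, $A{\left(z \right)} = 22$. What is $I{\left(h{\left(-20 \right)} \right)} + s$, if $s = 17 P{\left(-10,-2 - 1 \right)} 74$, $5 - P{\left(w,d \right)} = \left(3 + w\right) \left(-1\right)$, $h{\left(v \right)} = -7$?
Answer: $-2494$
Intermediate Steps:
$I{\left(a \right)} = 22$
$P{\left(w,d \right)} = 8 + w$ ($P{\left(w,d \right)} = 5 - \left(3 + w\right) \left(-1\right) = 5 - \left(-3 - w\right) = 5 + \left(3 + w\right) = 8 + w$)
$s = -2516$ ($s = 17 \left(8 - 10\right) 74 = 17 \left(-2\right) 74 = \left(-34\right) 74 = -2516$)
$I{\left(h{\left(-20 \right)} \right)} + s = 22 - 2516 = -2494$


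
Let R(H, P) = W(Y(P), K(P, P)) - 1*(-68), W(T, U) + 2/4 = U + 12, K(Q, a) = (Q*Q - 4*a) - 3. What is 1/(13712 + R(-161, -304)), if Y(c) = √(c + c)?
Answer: 2/214841 ≈ 9.3092e-6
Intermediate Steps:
Y(c) = √2*√c (Y(c) = √(2*c) = √2*√c)
K(Q, a) = -3 + Q² - 4*a (K(Q, a) = (Q² - 4*a) - 3 = -3 + Q² - 4*a)
W(T, U) = 23/2 + U (W(T, U) = -½ + (U + 12) = -½ + (12 + U) = 23/2 + U)
R(H, P) = 153/2 + P² - 4*P (R(H, P) = (23/2 + (-3 + P² - 4*P)) - 1*(-68) = (17/2 + P² - 4*P) + 68 = 153/2 + P² - 4*P)
1/(13712 + R(-161, -304)) = 1/(13712 + (153/2 + (-304)² - 4*(-304))) = 1/(13712 + (153/2 + 92416 + 1216)) = 1/(13712 + 187417/2) = 1/(214841/2) = 2/214841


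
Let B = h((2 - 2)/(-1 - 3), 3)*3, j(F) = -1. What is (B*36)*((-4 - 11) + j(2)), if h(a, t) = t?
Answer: -5184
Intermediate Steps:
B = 9 (B = 3*3 = 9)
(B*36)*((-4 - 11) + j(2)) = (9*36)*((-4 - 11) - 1) = 324*(-15 - 1) = 324*(-16) = -5184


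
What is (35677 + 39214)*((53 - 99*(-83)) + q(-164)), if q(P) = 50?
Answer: 623093120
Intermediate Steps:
(35677 + 39214)*((53 - 99*(-83)) + q(-164)) = (35677 + 39214)*((53 - 99*(-83)) + 50) = 74891*((53 + 8217) + 50) = 74891*(8270 + 50) = 74891*8320 = 623093120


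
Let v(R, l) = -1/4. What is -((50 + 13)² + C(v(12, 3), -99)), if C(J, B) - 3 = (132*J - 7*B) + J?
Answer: -18527/4 ≈ -4631.8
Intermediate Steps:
v(R, l) = -¼ (v(R, l) = -1*¼ = -¼)
C(J, B) = 3 - 7*B + 133*J (C(J, B) = 3 + ((132*J - 7*B) + J) = 3 + ((-7*B + 132*J) + J) = 3 + (-7*B + 133*J) = 3 - 7*B + 133*J)
-((50 + 13)² + C(v(12, 3), -99)) = -((50 + 13)² + (3 - 7*(-99) + 133*(-¼))) = -(63² + (3 + 693 - 133/4)) = -(3969 + 2651/4) = -1*18527/4 = -18527/4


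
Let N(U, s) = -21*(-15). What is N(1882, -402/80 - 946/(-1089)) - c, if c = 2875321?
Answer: -2875006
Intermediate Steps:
N(U, s) = 315
N(1882, -402/80 - 946/(-1089)) - c = 315 - 1*2875321 = 315 - 2875321 = -2875006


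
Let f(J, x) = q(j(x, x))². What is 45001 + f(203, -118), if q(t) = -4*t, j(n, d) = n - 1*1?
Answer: 271577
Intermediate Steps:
j(n, d) = -1 + n (j(n, d) = n - 1 = -1 + n)
f(J, x) = (4 - 4*x)² (f(J, x) = (-4*(-1 + x))² = (4 - 4*x)²)
45001 + f(203, -118) = 45001 + 16*(1 - 1*(-118))² = 45001 + 16*(1 + 118)² = 45001 + 16*119² = 45001 + 16*14161 = 45001 + 226576 = 271577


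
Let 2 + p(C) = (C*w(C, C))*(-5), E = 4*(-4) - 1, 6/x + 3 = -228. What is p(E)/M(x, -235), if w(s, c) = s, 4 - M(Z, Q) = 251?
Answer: 1447/247 ≈ 5.8583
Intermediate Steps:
x = -2/77 (x = 6/(-3 - 228) = 6/(-231) = 6*(-1/231) = -2/77 ≈ -0.025974)
M(Z, Q) = -247 (M(Z, Q) = 4 - 1*251 = 4 - 251 = -247)
E = -17 (E = -16 - 1 = -17)
p(C) = -2 - 5*C² (p(C) = -2 + (C*C)*(-5) = -2 + C²*(-5) = -2 - 5*C²)
p(E)/M(x, -235) = (-2 - 5*(-17)²)/(-247) = (-2 - 5*289)*(-1/247) = (-2 - 1445)*(-1/247) = -1447*(-1/247) = 1447/247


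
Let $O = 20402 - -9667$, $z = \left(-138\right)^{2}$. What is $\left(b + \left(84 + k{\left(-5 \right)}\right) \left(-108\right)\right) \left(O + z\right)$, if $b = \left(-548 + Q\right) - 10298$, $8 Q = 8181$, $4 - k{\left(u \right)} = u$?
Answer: $- \frac{7805971107}{8} \approx -9.7575 \cdot 10^{8}$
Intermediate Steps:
$k{\left(u \right)} = 4 - u$
$Q = \frac{8181}{8}$ ($Q = \frac{1}{8} \cdot 8181 = \frac{8181}{8} \approx 1022.6$)
$z = 19044$
$O = 30069$ ($O = 20402 + 9667 = 30069$)
$b = - \frac{78587}{8}$ ($b = \left(-548 + \frac{8181}{8}\right) - 10298 = \frac{3797}{8} - 10298 = - \frac{78587}{8} \approx -9823.4$)
$\left(b + \left(84 + k{\left(-5 \right)}\right) \left(-108\right)\right) \left(O + z\right) = \left(- \frac{78587}{8} + \left(84 + \left(4 - -5\right)\right) \left(-108\right)\right) \left(30069 + 19044\right) = \left(- \frac{78587}{8} + \left(84 + \left(4 + 5\right)\right) \left(-108\right)\right) 49113 = \left(- \frac{78587}{8} + \left(84 + 9\right) \left(-108\right)\right) 49113 = \left(- \frac{78587}{8} + 93 \left(-108\right)\right) 49113 = \left(- \frac{78587}{8} - 10044\right) 49113 = \left(- \frac{158939}{8}\right) 49113 = - \frac{7805971107}{8}$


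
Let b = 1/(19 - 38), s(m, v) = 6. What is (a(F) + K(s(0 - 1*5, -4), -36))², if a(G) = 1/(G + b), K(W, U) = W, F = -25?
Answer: 8048569/226576 ≈ 35.523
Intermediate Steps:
b = -1/19 (b = 1/(-19) = -1/19 ≈ -0.052632)
a(G) = 1/(-1/19 + G) (a(G) = 1/(G - 1/19) = 1/(-1/19 + G))
(a(F) + K(s(0 - 1*5, -4), -36))² = (19/(-1 + 19*(-25)) + 6)² = (19/(-1 - 475) + 6)² = (19/(-476) + 6)² = (19*(-1/476) + 6)² = (-19/476 + 6)² = (2837/476)² = 8048569/226576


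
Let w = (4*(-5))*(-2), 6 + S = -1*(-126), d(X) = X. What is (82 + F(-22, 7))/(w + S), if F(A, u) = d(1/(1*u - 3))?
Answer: 329/640 ≈ 0.51406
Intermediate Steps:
S = 120 (S = -6 - 1*(-126) = -6 + 126 = 120)
w = 40 (w = -20*(-2) = 40)
F(A, u) = 1/(-3 + u) (F(A, u) = 1/(1*u - 3) = 1/(u - 3) = 1/(-3 + u))
(82 + F(-22, 7))/(w + S) = (82 + 1/(-3 + 7))/(40 + 120) = (82 + 1/4)/160 = (82 + 1/4)*(1/160) = (329/4)*(1/160) = 329/640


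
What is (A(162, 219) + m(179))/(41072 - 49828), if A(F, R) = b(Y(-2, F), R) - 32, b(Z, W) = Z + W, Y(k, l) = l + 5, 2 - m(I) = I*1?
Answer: -177/8756 ≈ -0.020215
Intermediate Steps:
m(I) = 2 - I
Y(k, l) = 5 + l
b(Z, W) = W + Z
A(F, R) = -27 + F + R (A(F, R) = (R + (5 + F)) - 32 = (5 + F + R) - 32 = -27 + F + R)
(A(162, 219) + m(179))/(41072 - 49828) = ((-27 + 162 + 219) + (2 - 1*179))/(41072 - 49828) = (354 + (2 - 179))/(-8756) = (354 - 177)*(-1/8756) = 177*(-1/8756) = -177/8756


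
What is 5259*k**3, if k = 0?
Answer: 0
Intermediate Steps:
5259*k**3 = 5259*0**3 = 5259*0 = 0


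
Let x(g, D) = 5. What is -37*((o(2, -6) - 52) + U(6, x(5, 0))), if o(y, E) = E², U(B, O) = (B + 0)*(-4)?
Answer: 1480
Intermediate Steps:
U(B, O) = -4*B (U(B, O) = B*(-4) = -4*B)
-37*((o(2, -6) - 52) + U(6, x(5, 0))) = -37*(((-6)² - 52) - 4*6) = -37*((36 - 52) - 24) = -37*(-16 - 24) = -37*(-40) = 1480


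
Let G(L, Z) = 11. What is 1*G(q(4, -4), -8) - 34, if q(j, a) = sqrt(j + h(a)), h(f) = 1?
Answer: -23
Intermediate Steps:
q(j, a) = sqrt(1 + j) (q(j, a) = sqrt(j + 1) = sqrt(1 + j))
1*G(q(4, -4), -8) - 34 = 1*11 - 34 = 11 - 34 = -23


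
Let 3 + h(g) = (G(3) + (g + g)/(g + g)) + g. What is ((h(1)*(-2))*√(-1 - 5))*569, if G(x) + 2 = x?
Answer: 0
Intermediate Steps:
G(x) = -2 + x
h(g) = -1 + g (h(g) = -3 + (((-2 + 3) + (g + g)/(g + g)) + g) = -3 + ((1 + (2*g)/((2*g))) + g) = -3 + ((1 + (2*g)*(1/(2*g))) + g) = -3 + ((1 + 1) + g) = -3 + (2 + g) = -1 + g)
((h(1)*(-2))*√(-1 - 5))*569 = (((-1 + 1)*(-2))*√(-1 - 5))*569 = ((0*(-2))*√(-6))*569 = (0*(I*√6))*569 = 0*569 = 0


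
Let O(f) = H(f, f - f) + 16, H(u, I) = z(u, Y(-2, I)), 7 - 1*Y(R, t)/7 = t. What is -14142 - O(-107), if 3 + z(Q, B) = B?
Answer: -14204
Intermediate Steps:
Y(R, t) = 49 - 7*t
z(Q, B) = -3 + B
H(u, I) = 46 - 7*I (H(u, I) = -3 + (49 - 7*I) = 46 - 7*I)
O(f) = 62 (O(f) = (46 - 7*(f - f)) + 16 = (46 - 7*0) + 16 = (46 + 0) + 16 = 46 + 16 = 62)
-14142 - O(-107) = -14142 - 1*62 = -14142 - 62 = -14204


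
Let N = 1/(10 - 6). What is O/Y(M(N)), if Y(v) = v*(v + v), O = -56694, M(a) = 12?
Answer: -9449/48 ≈ -196.85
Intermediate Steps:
N = 1/4 ≈ 0.25000
Y(v) = 2*v**2 (Y(v) = v*(2*v) = 2*v**2)
O/Y(M(N)) = -56694/(2*12**2) = -56694/(2*144) = -56694/288 = -56694*1/288 = -9449/48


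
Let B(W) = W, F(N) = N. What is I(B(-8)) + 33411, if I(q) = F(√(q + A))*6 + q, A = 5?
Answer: 33403 + 6*I*√3 ≈ 33403.0 + 10.392*I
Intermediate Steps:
I(q) = q + 6*√(5 + q) (I(q) = √(q + 5)*6 + q = √(5 + q)*6 + q = 6*√(5 + q) + q = q + 6*√(5 + q))
I(B(-8)) + 33411 = (-8 + 6*√(5 - 8)) + 33411 = (-8 + 6*√(-3)) + 33411 = (-8 + 6*(I*√3)) + 33411 = (-8 + 6*I*√3) + 33411 = 33403 + 6*I*√3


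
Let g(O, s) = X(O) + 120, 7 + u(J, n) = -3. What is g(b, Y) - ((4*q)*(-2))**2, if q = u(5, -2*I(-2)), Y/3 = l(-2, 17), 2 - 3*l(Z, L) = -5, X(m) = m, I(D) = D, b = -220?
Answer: -6500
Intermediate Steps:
l(Z, L) = 7/3 (l(Z, L) = 2/3 - 1/3*(-5) = 2/3 + 5/3 = 7/3)
Y = 7 (Y = 3*(7/3) = 7)
u(J, n) = -10 (u(J, n) = -7 - 3 = -10)
q = -10
g(O, s) = 120 + O (g(O, s) = O + 120 = 120 + O)
g(b, Y) - ((4*q)*(-2))**2 = (120 - 220) - ((4*(-10))*(-2))**2 = -100 - (-40*(-2))**2 = -100 - 1*80**2 = -100 - 1*6400 = -100 - 6400 = -6500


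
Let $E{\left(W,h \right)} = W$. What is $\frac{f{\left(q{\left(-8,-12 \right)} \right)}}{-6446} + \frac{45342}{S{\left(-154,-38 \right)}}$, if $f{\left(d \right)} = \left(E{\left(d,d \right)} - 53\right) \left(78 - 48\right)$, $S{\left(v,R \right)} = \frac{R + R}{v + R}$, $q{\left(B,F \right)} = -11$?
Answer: $\frac{7014607008}{61237} \approx 1.1455 \cdot 10^{5}$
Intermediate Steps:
$S{\left(v,R \right)} = \frac{2 R}{R + v}$
$f{\left(d \right)} = -1590 + 30 d$ ($f{\left(d \right)} = \left(d - 53\right) \left(78 - 48\right) = \left(-53 + d\right) 30 = -1590 + 30 d$)
$\frac{f{\left(q{\left(-8,-12 \right)} \right)}}{-6446} + \frac{45342}{S{\left(-154,-38 \right)}} = \frac{-1590 + 30 \left(-11\right)}{-6446} + \frac{45342}{2 \left(-38\right) \frac{1}{-38 - 154}} = \left(-1590 - 330\right) \left(- \frac{1}{6446}\right) + \frac{45342}{2 \left(-38\right) \frac{1}{-192}} = \left(-1920\right) \left(- \frac{1}{6446}\right) + \frac{45342}{2 \left(-38\right) \left(- \frac{1}{192}\right)} = \frac{960}{3223} + \frac{45342}{\frac{19}{48}} = \frac{960}{3223} + 45342 \cdot \frac{48}{19} = \frac{960}{3223} + \frac{2176416}{19} = \frac{7014607008}{61237}$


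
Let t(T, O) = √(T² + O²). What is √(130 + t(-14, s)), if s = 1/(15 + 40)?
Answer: √(393250 + 55*√592901)/55 ≈ 12.000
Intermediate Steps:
s = 1/55 ≈ 0.018182
t(T, O) = √(O² + T²)
√(130 + t(-14, s)) = √(130 + √((1/55)² + (-14)²)) = √(130 + √(1/3025 + 196)) = √(130 + √(592901/3025)) = √(130 + √592901/55)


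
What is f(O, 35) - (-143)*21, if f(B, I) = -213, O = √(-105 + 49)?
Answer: 2790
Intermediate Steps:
O = 2*I*√14 (O = √(-56) = 2*I*√14 ≈ 7.4833*I)
f(O, 35) - (-143)*21 = -213 - (-143)*21 = -213 - 1*(-3003) = -213 + 3003 = 2790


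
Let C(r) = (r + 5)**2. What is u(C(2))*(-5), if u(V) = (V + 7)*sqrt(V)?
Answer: -1960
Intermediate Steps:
C(r) = (5 + r)**2
u(V) = sqrt(V)*(7 + V) (u(V) = (7 + V)*sqrt(V) = sqrt(V)*(7 + V))
u(C(2))*(-5) = (sqrt((5 + 2)**2)*(7 + (5 + 2)**2))*(-5) = (sqrt(7**2)*(7 + 7**2))*(-5) = (sqrt(49)*(7 + 49))*(-5) = (7*56)*(-5) = 392*(-5) = -1960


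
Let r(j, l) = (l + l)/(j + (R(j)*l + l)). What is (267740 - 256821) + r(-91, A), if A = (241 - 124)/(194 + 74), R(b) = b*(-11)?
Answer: 38991758/3571 ≈ 10919.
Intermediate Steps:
R(b) = -11*b
A = 117/268 ≈ 0.43657
r(j, l) = 2*l/(j + l - 11*j*l) (r(j, l) = (l + l)/(j + ((-11*j)*l + l)) = (2*l)/(j + (-11*j*l + l)) = (2*l)/(j + (l - 11*j*l)) = (2*l)/(j + l - 11*j*l) = 2*l/(j + l - 11*j*l))
(267740 - 256821) + r(-91, A) = (267740 - 256821) + 2*(117/268)/(-91 + 117/268 - 11*(-91)*117/268) = 10919 + 2*(117/268)/(-91 + 117/268 + 117117/268) = 10919 + 2*(117/268)/(46423/134) = 10919 + 2*(117/268)*(134/46423) = 10919 + 9/3571 = 38991758/3571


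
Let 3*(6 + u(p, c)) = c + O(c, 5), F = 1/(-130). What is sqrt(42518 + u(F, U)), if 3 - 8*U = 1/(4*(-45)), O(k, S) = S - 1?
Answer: sqrt(5509744230)/360 ≈ 206.19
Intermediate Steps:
O(k, S) = -1 + S
U = 541/1440 (U = 3/8 - 1/(8*(4*(-45))) = 3/8 - 1/8/(-180) = 3/8 - 1/8*(-1/180) = 3/8 + 1/1440 = 541/1440 ≈ 0.37569)
F = -1/130 ≈ -0.0076923
u(p, c) = -14/3 + c/3 (u(p, c) = -6 + (c + (-1 + 5))/3 = -6 + (c + 4)/3 = -6 + (4 + c)/3 = -6 + (4/3 + c/3) = -14/3 + c/3)
sqrt(42518 + u(F, U)) = sqrt(42518 + (-14/3 + (1/3)*(541/1440))) = sqrt(42518 + (-14/3 + 541/4320)) = sqrt(42518 - 19619/4320) = sqrt(183658141/4320) = sqrt(5509744230)/360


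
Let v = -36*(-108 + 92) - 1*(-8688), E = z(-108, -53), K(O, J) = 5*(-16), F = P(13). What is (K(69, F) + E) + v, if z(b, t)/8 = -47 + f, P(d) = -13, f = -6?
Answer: 8760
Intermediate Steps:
z(b, t) = -424 (z(b, t) = 8*(-47 - 6) = 8*(-53) = -424)
F = -13
K(O, J) = -80
E = -424
v = 9264 (v = -36*(-16) + 8688 = 576 + 8688 = 9264)
(K(69, F) + E) + v = (-80 - 424) + 9264 = -504 + 9264 = 8760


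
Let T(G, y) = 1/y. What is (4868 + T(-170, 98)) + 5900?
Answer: 1055265/98 ≈ 10768.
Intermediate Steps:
(4868 + T(-170, 98)) + 5900 = (4868 + 1/98) + 5900 = 477065/98 + 5900 = 1055265/98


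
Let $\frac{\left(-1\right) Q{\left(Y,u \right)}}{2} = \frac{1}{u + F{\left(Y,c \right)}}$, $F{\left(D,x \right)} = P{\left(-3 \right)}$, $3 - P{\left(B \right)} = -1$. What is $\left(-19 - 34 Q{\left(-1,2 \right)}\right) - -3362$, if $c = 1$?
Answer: $\frac{10063}{3} \approx 3354.3$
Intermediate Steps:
$P{\left(B \right)} = 4$ ($P{\left(B \right)} = 3 - -1 = 3 + 1 = 4$)
$F{\left(D,x \right)} = 4$
$Q{\left(Y,u \right)} = - \frac{2}{4 + u}$ ($Q{\left(Y,u \right)} = - \frac{2}{u + 4} = - \frac{2}{4 + u}$)
$\left(-19 - 34 Q{\left(-1,2 \right)}\right) - -3362 = \left(-19 - 34 \left(- \frac{2}{4 + 2}\right)\right) - -3362 = \left(-19 - 34 \left(- \frac{2}{6}\right)\right) + 3362 = \left(-19 - 34 \left(\left(-2\right) \frac{1}{6}\right)\right) + 3362 = \left(-19 - - \frac{34}{3}\right) + 3362 = \left(-19 + \frac{34}{3}\right) + 3362 = - \frac{23}{3} + 3362 = \frac{10063}{3}$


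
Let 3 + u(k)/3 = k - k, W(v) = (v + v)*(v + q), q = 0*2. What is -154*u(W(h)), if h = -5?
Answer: 1386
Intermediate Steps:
q = 0
W(v) = 2*v**2 (W(v) = (v + v)*(v + 0) = (2*v)*v = 2*v**2)
u(k) = -9 (u(k) = -9 + 3*(k - k) = -9 + 3*0 = -9 + 0 = -9)
-154*u(W(h)) = -154*(-9) = 1386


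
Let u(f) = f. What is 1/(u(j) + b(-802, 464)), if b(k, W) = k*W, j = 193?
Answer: -1/371935 ≈ -2.6886e-6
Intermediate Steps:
b(k, W) = W*k
1/(u(j) + b(-802, 464)) = 1/(193 + 464*(-802)) = 1/(193 - 372128) = 1/(-371935) = -1/371935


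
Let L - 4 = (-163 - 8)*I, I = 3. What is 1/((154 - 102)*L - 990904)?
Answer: -1/1017372 ≈ -9.8292e-7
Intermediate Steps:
L = -509 (L = 4 + (-163 - 8)*3 = 4 - 171*3 = 4 - 513 = -509)
1/((154 - 102)*L - 990904) = 1/((154 - 102)*(-509) - 990904) = 1/(52*(-509) - 990904) = 1/(-26468 - 990904) = 1/(-1017372) = -1/1017372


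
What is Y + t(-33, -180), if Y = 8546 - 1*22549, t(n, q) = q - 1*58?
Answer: -14241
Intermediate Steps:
t(n, q) = -58 + q (t(n, q) = q - 58 = -58 + q)
Y = -14003 (Y = 8546 - 22549 = -14003)
Y + t(-33, -180) = -14003 + (-58 - 180) = -14003 - 238 = -14241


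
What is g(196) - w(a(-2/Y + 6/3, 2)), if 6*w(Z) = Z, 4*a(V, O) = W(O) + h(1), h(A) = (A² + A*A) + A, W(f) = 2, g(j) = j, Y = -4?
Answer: 4699/24 ≈ 195.79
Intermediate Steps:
h(A) = A + 2*A² (h(A) = (A² + A²) + A = 2*A² + A = A + 2*A²)
a(V, O) = 5/4 (a(V, O) = (2 + 1*(1 + 2*1))/4 = (2 + 1*(1 + 2))/4 = (2 + 1*3)/4 = (2 + 3)/4 = (¼)*5 = 5/4)
w(Z) = Z/6
g(196) - w(a(-2/Y + 6/3, 2)) = 196 - 5/(6*4) = 196 - 1*5/24 = 196 - 5/24 = 4699/24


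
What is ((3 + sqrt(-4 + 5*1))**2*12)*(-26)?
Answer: -4992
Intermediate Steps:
((3 + sqrt(-4 + 5*1))**2*12)*(-26) = ((3 + sqrt(-4 + 5))**2*12)*(-26) = ((3 + sqrt(1))**2*12)*(-26) = ((3 + 1)**2*12)*(-26) = (4**2*12)*(-26) = (16*12)*(-26) = 192*(-26) = -4992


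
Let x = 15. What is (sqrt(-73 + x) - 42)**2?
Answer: (42 - I*sqrt(58))**2 ≈ 1706.0 - 639.72*I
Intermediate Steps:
(sqrt(-73 + x) - 42)**2 = (sqrt(-73 + 15) - 42)**2 = (sqrt(-58) - 42)**2 = (I*sqrt(58) - 42)**2 = (-42 + I*sqrt(58))**2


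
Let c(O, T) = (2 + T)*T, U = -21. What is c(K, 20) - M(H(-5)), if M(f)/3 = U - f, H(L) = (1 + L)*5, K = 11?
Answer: 443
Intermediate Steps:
H(L) = 5 + 5*L
c(O, T) = T*(2 + T)
M(f) = -63 - 3*f (M(f) = 3*(-21 - f) = -63 - 3*f)
c(K, 20) - M(H(-5)) = 20*(2 + 20) - (-63 - 3*(5 + 5*(-5))) = 20*22 - (-63 - 3*(5 - 25)) = 440 - (-63 - 3*(-20)) = 440 - (-63 + 60) = 440 - 1*(-3) = 440 + 3 = 443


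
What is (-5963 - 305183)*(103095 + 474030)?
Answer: -179570135250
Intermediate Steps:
(-5963 - 305183)*(103095 + 474030) = -311146*577125 = -179570135250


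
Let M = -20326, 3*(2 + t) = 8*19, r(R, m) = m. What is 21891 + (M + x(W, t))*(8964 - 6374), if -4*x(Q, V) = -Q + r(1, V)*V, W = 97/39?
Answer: -12672131081/234 ≈ -5.4154e+7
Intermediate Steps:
t = 146/3 (t = -2 + (8*19)/3 = -2 + (⅓)*152 = -2 + 152/3 = 146/3 ≈ 48.667)
W = 97/39 (W = 97*(1/39) = 97/39 ≈ 2.4872)
x(Q, V) = -V²/4 + Q/4 (x(Q, V) = -(-Q + V*V)/4 = -(-Q + V²)/4 = -(V² - Q)/4 = -V²/4 + Q/4)
21891 + (M + x(W, t))*(8964 - 6374) = 21891 + (-20326 + (-(146/3)²/4 + (¼)*(97/39)))*(8964 - 6374) = 21891 + (-20326 + (-¼*21316/9 + 97/156))*2590 = 21891 + (-20326 + (-5329/9 + 97/156))*2590 = 21891 + (-20326 - 276817/468)*2590 = 21891 - 9789385/468*2590 = 21891 - 12677253575/234 = -12672131081/234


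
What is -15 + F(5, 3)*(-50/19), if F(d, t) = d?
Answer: -535/19 ≈ -28.158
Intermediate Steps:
-15 + F(5, 3)*(-50/19) = -15 + 5*(-50/19) = -15 - 250/19 = -535/19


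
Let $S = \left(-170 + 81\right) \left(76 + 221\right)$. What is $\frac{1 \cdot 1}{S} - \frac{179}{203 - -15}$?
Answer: $- \frac{4731725}{5762394} \approx -0.82114$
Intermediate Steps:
$S = -26433$ ($S = \left(-89\right) 297 = -26433$)
$\frac{1 \cdot 1}{S} - \frac{179}{203 - -15} = \frac{1 \cdot 1}{-26433} - \frac{179}{203 - -15} = 1 \left(- \frac{1}{26433}\right) - \frac{179}{203 + 15} = - \frac{1}{26433} - \frac{179}{218} = - \frac{4731725}{5762394}$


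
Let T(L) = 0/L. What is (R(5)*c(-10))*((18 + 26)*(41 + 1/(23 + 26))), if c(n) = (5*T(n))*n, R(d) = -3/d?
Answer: 0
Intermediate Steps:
T(L) = 0
c(n) = 0 (c(n) = (5*0)*n = 0*n = 0)
(R(5)*c(-10))*((18 + 26)*(41 + 1/(23 + 26))) = (-3/5*0)*((18 + 26)*(41 + 1/(23 + 26))) = (-3*⅕*0)*(44*(41 + 1/49)) = (-⅗*0)*(44*(41 + 1/49)) = 0*(44*(2010/49)) = 0*(88440/49) = 0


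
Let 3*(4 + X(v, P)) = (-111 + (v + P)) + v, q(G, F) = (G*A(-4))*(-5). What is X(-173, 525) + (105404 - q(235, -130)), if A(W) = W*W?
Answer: 372668/3 ≈ 1.2422e+5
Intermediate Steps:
A(W) = W²
q(G, F) = -80*G (q(G, F) = (G*(-4)²)*(-5) = (G*16)*(-5) = (16*G)*(-5) = -80*G)
X(v, P) = -41 + P/3 + 2*v/3 (X(v, P) = -4 + ((-111 + (v + P)) + v)/3 = -4 + ((-111 + (P + v)) + v)/3 = -4 + ((-111 + P + v) + v)/3 = -4 + (-111 + P + 2*v)/3 = -4 + (-37 + P/3 + 2*v/3) = -41 + P/3 + 2*v/3)
X(-173, 525) + (105404 - q(235, -130)) = (-41 + (⅓)*525 + (⅔)*(-173)) + (105404 - (-80)*235) = (-41 + 175 - 346/3) + (105404 - 1*(-18800)) = 56/3 + (105404 + 18800) = 56/3 + 124204 = 372668/3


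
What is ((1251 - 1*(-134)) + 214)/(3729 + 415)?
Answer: 1599/4144 ≈ 0.38586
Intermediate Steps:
((1251 - 1*(-134)) + 214)/(3729 + 415) = ((1251 + 134) + 214)/4144 = (1385 + 214)*(1/4144) = 1599*(1/4144) = 1599/4144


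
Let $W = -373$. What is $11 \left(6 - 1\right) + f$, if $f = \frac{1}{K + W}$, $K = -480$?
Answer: $\frac{46914}{853} \approx 54.999$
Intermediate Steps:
$f = - \frac{1}{853}$ ($f = \frac{1}{-480 - 373} = \frac{1}{-853} = - \frac{1}{853} \approx -0.0011723$)
$11 \left(6 - 1\right) + f = 11 \left(6 - 1\right) - \frac{1}{853} = 11 \cdot 5 - \frac{1}{853} = 55 - \frac{1}{853} = \frac{46914}{853}$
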